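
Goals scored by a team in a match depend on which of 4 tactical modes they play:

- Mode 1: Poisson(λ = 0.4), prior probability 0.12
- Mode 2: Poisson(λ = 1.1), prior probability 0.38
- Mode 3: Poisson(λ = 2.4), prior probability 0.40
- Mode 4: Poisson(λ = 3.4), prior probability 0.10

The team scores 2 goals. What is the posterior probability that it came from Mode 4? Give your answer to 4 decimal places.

Posterior ∝ prior × likelihood, so P(k | x) ∝ π_k f_k(x); normalise over all components.
Poisson probabilities:
  L_1 = e^(−0.4)·0.4^2/2! = 0.0536256
  L_2 = e^(−1.1)·1.1^2/2! = 0.201387
  L_3 = e^(−2.4)·2.4^2/2! = 0.261268
  L_4 = e^(−3.4)·3.4^2/2! = 0.192898
Prior × likelihood for each component:
  π_1·L_1 = 0.12 × 0.0536256 = 0.00643507
  π_2·L_2 = 0.38 × 0.201387 = 0.0765271
  π_3·L_3 = 0.40 × 0.261268 = 0.104507
  π_4·L_4 = 0.10 × 0.192898 = 0.0192898
Normaliser: 0.00643507 + 0.0765271 + 0.104507 + 0.0192898 = 0.206759
So the posterior for Mode 4 is 0.0192898 / 0.206759 ≈ 0.0933.

0.0933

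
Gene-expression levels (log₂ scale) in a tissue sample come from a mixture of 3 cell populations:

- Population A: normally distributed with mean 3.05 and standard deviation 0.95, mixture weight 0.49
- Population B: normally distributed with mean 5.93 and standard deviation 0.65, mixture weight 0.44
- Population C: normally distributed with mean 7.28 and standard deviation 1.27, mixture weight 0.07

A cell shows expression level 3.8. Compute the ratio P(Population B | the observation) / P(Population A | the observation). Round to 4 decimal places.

0.0083

Only the two components matter; the odds are (w_i f_i(x)) / (w_j f_j(x)).
Component likelihoods at x = 3.8:
  L_A = 0.3075
  L_B = 0.00285904
  L_C = 0.00735638
Odds = (0.44/0.49) × (0.00285904/0.3075) = 0.897959 × 0.0092977 ≈ 0.0083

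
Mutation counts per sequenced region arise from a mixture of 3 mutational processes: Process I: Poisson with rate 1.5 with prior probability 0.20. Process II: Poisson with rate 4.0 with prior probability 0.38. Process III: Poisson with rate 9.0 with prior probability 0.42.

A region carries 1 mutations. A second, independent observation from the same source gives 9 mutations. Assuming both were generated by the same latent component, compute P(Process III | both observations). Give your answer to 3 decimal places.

P(component k | x) = π_k·f_k(x) / marginal(x), where marginal(x) = Σ_j π_j·f_j(x).
Since both observations come from the same component, the likelihood for component k is f_k(x₁)·f_k(x₂).
  f_I = [0.334695] × [2.36383e-05] = 7.91163e-06
  f_II = [0.0732626] × [0.0132312] = 0.000969351
  f_III = [0.00111069] × [0.131756] = 0.000146339
Multiply by the mixture weights:
  π_I·f_I = 0.20 × 7.91163e-06 = 1.58233e-06
  π_II·f_II = 0.38 × 0.000969351 = 0.000368353
  π_III·f_III = 0.42 × 0.000146339 = 6.14626e-05
Marginal: 1.58233e-06 + 0.000368353 + 6.14626e-05 = 0.000431398
So the posterior for Process III is 6.14626e-05 / 0.000431398 ≈ 0.142.

0.142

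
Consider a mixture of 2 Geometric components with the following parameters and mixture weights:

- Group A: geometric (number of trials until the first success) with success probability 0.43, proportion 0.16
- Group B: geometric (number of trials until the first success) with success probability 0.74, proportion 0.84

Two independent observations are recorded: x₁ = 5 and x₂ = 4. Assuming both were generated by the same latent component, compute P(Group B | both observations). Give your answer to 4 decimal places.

Posterior ∝ prior × likelihood, so P(k | x) ∝ P(Z=k) f_k(x); normalise over all components.
Since both observations come from the same component, the likelihood for component k is f_k(x₁)·f_k(x₂).
  p_A = [0.0453908] × [0.079633] = 0.00361461
  p_B = [0.00338162] × [0.0130062] = 4.39822e-05
Unnormalised posteriors:
  P(Z=A)·p_A = 0.16 × 0.00361461 = 0.000578337
  P(Z=B)·p_B = 0.84 × 4.39822e-05 = 3.6945e-05
Evidence: 0.000578337 + 3.6945e-05 = 0.000615282
So the posterior for Group B is 3.6945e-05 / 0.000615282 ≈ 0.0600.

0.0600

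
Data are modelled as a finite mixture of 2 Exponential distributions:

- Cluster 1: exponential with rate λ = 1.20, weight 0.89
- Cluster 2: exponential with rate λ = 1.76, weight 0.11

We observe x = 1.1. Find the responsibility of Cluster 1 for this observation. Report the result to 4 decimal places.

0.9108

Posterior ∝ prior × likelihood, so P(k | x) ∝ w_k f_k(x); normalise over all components.
Evaluate each component's likelihood at the observed value:
  f_1 = 0.320562
  f_2 = 0.253933
Multiply by the mixture weights:
  w_1·f_1 = 0.89 × 0.320562 = 0.285301
  w_2·f_2 = 0.11 × 0.253933 = 0.0279326
Evidence: 0.285301 + 0.0279326 = 0.313233
Responsibility of Cluster 1: 0.285301 / 0.313233 ≈ 0.9108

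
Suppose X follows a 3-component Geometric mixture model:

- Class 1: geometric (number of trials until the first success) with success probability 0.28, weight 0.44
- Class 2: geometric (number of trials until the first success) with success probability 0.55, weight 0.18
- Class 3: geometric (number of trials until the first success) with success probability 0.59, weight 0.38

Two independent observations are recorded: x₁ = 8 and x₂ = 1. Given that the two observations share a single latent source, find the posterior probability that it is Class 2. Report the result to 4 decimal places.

0.0519

Apply Bayes' rule: the posterior for each component is proportional to its prior times its likelihood at x.
Since both observations come from the same component, the likelihood for component k is f_k(x₁)·f_k(x₂).
  L_1 = [0.0280857] × [0.28] = 0.007864
  L_2 = [0.00205518] × [0.55] = 0.00113035
  L_3 = [0.00114905] × [0.59] = 0.00067794
Unnormalised posteriors:
  w_1·L_1 = 0.44 × 0.007864 = 0.00346016
  w_2·L_2 = 0.18 × 0.00113035 = 0.000203463
  w_3·L_3 = 0.38 × 0.00067794 = 0.000257617
Sum: 0.00346016 + 0.000203463 + 0.000257617 = 0.00392124
P(Class 2 | data) = 0.000203463 / 0.00392124 ≈ 0.0519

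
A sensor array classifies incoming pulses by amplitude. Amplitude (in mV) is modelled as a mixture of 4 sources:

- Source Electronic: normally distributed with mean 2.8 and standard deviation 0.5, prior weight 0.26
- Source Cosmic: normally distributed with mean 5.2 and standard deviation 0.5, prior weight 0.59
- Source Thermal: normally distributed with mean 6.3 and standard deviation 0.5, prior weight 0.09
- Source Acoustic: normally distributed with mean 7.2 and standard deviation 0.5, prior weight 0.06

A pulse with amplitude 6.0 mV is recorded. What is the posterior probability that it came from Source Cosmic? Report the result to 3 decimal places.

0.676

P(component k | x) = π_k·f_k(x) / marginal(x), where marginal(x) = Σ_j π_j·f_j(x).
Evaluate each component's likelihood at the observed value:
  p_Electronic = (1/(0.5·√(2π)))·exp(−(6.0−2.8)²/(2·0.5²)) = 0.797885·exp(-20.48000) = 1.01763e-09
  p_Cosmic = (1/(0.5·√(2π)))·exp(−(6.0−5.2)²/(2·0.5²)) = 0.797885·exp(-1.28000) = 0.221842
  p_Thermal = (1/(0.5·√(2π)))·exp(−(6.0−6.3)²/(2·0.5²)) = 0.797885·exp(-0.18000) = 0.666449
  p_Acoustic = (1/(0.5·√(2π)))·exp(−(6.0−7.2)²/(2·0.5²)) = 0.797885·exp(-2.88000) = 0.0447891
Prior × likelihood for each component:
  π_Electronic·p_Electronic = 0.26 × 1.01763e-09 = 2.64583e-10
  π_Cosmic·p_Cosmic = 0.59 × 0.221842 = 0.130887
  π_Thermal·p_Thermal = 0.09 × 0.666449 = 0.0599804
  π_Acoustic·p_Acoustic = 0.06 × 0.0447891 = 0.00268734
Sum: 2.64583e-10 + 0.130887 + 0.0599804 + 0.00268734 = 0.193554
So the posterior for Source Cosmic is 0.130887 / 0.193554 ≈ 0.676.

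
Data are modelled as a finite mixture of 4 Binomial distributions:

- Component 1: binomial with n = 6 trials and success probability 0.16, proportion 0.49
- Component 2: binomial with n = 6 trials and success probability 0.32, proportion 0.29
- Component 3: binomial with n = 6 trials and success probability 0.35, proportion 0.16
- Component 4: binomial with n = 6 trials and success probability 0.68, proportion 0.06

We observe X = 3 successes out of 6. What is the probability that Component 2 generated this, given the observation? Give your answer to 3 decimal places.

Apply Bayes' rule: the posterior for each component is proportional to its prior times its likelihood at x.
Evaluate each component's likelihood at the observed value:
  p_1 = 0.0485543
  p_2 = 0.206066
  p_3 = 0.235491
  p_4 = 0.206066
Multiply by the mixture weights:
  π_1·p_1 = 0.49 × 0.0485543 = 0.0237916
  π_2·p_2 = 0.29 × 0.206066 = 0.0597592
  π_3·p_3 = 0.16 × 0.235491 = 0.0376785
  π_4·p_4 = 0.06 × 0.206066 = 0.012364
Evidence: 0.0237916 + 0.0597592 + 0.0376785 + 0.012364 = 0.133593
So the posterior for Component 2 is 0.0597592 / 0.133593 ≈ 0.447.

0.447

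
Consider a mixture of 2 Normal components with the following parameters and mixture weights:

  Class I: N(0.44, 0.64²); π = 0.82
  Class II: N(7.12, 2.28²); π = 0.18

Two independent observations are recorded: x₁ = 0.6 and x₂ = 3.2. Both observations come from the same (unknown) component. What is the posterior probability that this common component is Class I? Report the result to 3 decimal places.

By Bayes' theorem, P(k | x) = π_k f_k(x) / Σ_j π_j f_j(x).
Since both observations come from the same component, the likelihood for component k is f_k(x₁)·f_k(x₂).
  L_I = [0.604169] × [5.70559e-05] = 3.44714e-05
  L_II = [0.00293247] × [0.0399108] = 0.000117037
Unnormalised posteriors:
  π_I·L_I = 0.82 × 3.44714e-05 = 2.82665e-05
  π_II·L_II = 0.18 × 0.000117037 = 2.10667e-05
Denominator: 2.82665e-05 + 2.10667e-05 = 4.93333e-05
P(Class I | data) = 2.82665e-05 / 4.93333e-05 ≈ 0.573

0.573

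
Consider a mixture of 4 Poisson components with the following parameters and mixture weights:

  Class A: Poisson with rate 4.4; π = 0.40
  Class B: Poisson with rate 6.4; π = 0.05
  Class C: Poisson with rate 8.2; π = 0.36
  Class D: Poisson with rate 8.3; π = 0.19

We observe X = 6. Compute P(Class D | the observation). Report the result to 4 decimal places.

0.1778

P(component k | x) = π_k·f_k(x) / marginal(x), where marginal(x) = Σ_j π_j·f_j(x).
Component likelihoods at x = 6:
  L_A = e^(−4.4)·4.4^6/6! = 0.123734
  L_B = e^(−6.4)·6.4^6/6! = 0.158585
  L_C = e^(−8.2)·8.2^6/6! = 0.115967
  L_D = e^(−8.3)·8.3^6/6! = 0.112847
Multiply by the mixture weights:
  π_A·L_A = 0.40 × 0.123734 = 0.0494935
  π_B·L_B = 0.05 × 0.158585 = 0.00792926
  π_C·L_C = 0.36 × 0.115967 = 0.0417483
  π_D·L_D = 0.19 × 0.112847 = 0.021441
Normaliser: 0.0494935 + 0.00792926 + 0.0417483 + 0.021441 = 0.120612
P(Class D | 6) = 0.021441 / 0.120612 ≈ 0.1778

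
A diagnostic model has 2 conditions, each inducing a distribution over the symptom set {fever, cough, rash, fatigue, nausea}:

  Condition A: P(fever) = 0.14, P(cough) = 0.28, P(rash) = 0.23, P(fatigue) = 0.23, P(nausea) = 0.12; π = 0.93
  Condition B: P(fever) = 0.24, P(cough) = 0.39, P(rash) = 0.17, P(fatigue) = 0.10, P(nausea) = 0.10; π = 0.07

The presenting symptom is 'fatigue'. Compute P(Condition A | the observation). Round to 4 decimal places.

By Bayes' theorem, P(k | x) = w_k f_k(x) / Σ_j w_j f_j(x).
Evaluate each component's likelihood at the observed value:
  L_A = P(fatigue | comp) = 0.23
  L_B = P(fatigue | comp) = 0.10
Unnormalised posteriors:
  w_A·L_A = 0.93 × 0.23 = 0.2139
  w_B·L_B = 0.07 × 0.1 = 0.007
Sum: 0.2139 + 0.007 = 0.2209
So the posterior for Condition A is 0.2139 / 0.2209 ≈ 0.9683.

0.9683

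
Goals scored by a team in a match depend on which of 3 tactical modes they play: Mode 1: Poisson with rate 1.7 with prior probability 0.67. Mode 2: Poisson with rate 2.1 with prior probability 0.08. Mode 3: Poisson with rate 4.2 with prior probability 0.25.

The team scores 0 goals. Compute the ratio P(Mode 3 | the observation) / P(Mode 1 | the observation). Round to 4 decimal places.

0.0306

Since P(k|x) ∝ P(Z=k) f_k(x), the posterior odds are P(Z=i) f_i(x) / (P(Z=j) f_j(x)).
Component likelihoods at x = 0 goals:
  f_1 = e^(−1.7)·1.7^0/0! = 0.182684
  f_2 = e^(−2.1)·2.1^0/0! = 0.122456
  f_3 = e^(−4.2)·4.2^0/0! = 0.0149956
Posterior odds = (P(Z=3)·f_3) / (P(Z=1)·f_1) = (0.25·0.0149956) / (0.67·0.182684) = 0.00374889 / 0.122398 ≈ 0.0306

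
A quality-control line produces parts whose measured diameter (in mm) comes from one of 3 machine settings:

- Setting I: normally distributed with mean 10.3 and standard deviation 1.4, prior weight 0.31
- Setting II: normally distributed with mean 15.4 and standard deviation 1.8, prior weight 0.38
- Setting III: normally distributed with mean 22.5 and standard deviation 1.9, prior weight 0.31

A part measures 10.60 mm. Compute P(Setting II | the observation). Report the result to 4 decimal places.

Apply Bayes' rule: the posterior for each component is proportional to its prior times its likelihood at x.
Normal densities:
  f_I = (1/(1.4·√(2π)))·exp(−(10.60−10.3)²/(2·1.4²)) = 0.284959·exp(-0.02296) = 0.278491
  f_II = (1/(1.8·√(2π)))·exp(−(10.60−15.4)²/(2·1.8²)) = 0.221635·exp(-3.55556) = 0.0063311
  f_III = (1/(1.9·√(2π)))·exp(−(10.60−22.5)²/(2·1.9²)) = 0.209970·exp(-19.61357) = 6.36927e-10
Weight by the priors:
  π_I·f_I = 0.31 × 0.278491 = 0.0863322
  π_II·f_II = 0.38 × 0.0063311 = 0.00240582
  π_III·f_III = 0.31 × 6.36927e-10 = 1.97447e-10
Denominator: 0.0863322 + 0.00240582 + 1.97447e-10 = 0.088738
So the posterior for Setting II is 0.00240582 / 0.088738 ≈ 0.0271.

0.0271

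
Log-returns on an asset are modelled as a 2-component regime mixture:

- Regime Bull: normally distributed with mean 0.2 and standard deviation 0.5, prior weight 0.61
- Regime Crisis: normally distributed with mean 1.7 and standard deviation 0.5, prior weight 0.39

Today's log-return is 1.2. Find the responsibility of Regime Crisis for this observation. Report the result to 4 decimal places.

Posterior ∝ prior × likelihood, so P(k | x) ∝ π_k f_k(x); normalise over all components.
Evaluate each component's likelihood at the observed value:
  f_Bull = (1/(0.5·√(2π)))·exp(−(1.2−0.2)²/(2·0.5²)) = 0.797885·exp(-2.00000) = 0.107982
  f_Crisis = (1/(0.5·√(2π)))·exp(−(1.2−1.7)²/(2·0.5²)) = 0.797885·exp(-0.50000) = 0.483941
Multiply by the mixture weights:
  π_Bull·f_Bull = 0.61 × 0.107982 = 0.065869
  π_Crisis·f_Crisis = 0.39 × 0.483941 = 0.188737
Evidence: 0.065869 + 0.188737 = 0.254606
So the posterior for Regime Crisis is 0.188737 / 0.254606 ≈ 0.7413.

0.7413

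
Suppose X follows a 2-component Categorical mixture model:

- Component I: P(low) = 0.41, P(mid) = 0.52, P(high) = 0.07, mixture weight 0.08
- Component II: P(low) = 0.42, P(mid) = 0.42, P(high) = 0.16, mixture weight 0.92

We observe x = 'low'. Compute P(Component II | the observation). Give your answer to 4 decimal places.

Apply Bayes' rule: the posterior for each component is proportional to its prior times its likelihood at x.
Component likelihoods at x = 'low':
  p_I = P(low | comp) = 0.41
  p_II = P(low | comp) = 0.42
Weight by the priors:
  π_I·p_I = 0.08 × 0.41 = 0.0328
  π_II·p_II = 0.92 × 0.42 = 0.3864
Evidence: 0.0328 + 0.3864 = 0.4192
P(Component II | x) ≈ 0.9218

0.9218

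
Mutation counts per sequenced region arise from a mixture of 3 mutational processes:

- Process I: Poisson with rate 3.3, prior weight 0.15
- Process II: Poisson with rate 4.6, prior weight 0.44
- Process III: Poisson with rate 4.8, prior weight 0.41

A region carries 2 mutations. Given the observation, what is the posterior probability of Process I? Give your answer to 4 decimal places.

Apply Bayes' rule: the posterior for each component is proportional to its prior times its likelihood at x.
Component likelihoods at x = 2 mutations:
  L_I = e^(−3.3)·3.3^2/2! = 0.200829
  L_II = e^(−4.6)·4.6^2/2! = 0.106348
  L_III = e^(−4.8)·4.8^2/2! = 0.0948067
Prior × likelihood for each component:
  π_I·L_I = 0.15 × 0.200829 = 0.0301243
  π_II·L_II = 0.44 × 0.106348 = 0.0467933
  π_III·L_III = 0.41 × 0.0948067 = 0.0388707
Marginal: 0.0301243 + 0.0467933 + 0.0388707 = 0.115788
Responsibility of Process I: 0.0301243 / 0.115788 ≈ 0.2602

0.2602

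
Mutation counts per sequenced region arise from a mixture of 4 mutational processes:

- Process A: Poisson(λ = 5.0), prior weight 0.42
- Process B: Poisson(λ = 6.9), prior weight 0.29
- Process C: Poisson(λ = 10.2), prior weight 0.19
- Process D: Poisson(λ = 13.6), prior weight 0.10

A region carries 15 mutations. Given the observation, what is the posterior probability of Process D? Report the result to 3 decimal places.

0.538

By Bayes' theorem, P(k | x) = P(Z=k) f_k(x) / Σ_j P(Z=j) f_j(x).
Poisson probabilities:
  p_A = 0.000157245
  p_B = 0.00294853
  p_C = 0.038256
  p_D = 0.0955386
Multiply by the mixture weights:
  P(Z=A)·p_A = 0.42 × 0.000157245 = 6.60431e-05
  P(Z=B)·p_B = 0.29 × 0.00294853 = 0.000855072
  P(Z=C)·p_C = 0.19 × 0.038256 = 0.00726863
  P(Z=D)·p_D = 0.10 × 0.0955386 = 0.00955386
Denominator: 6.60431e-05 + 0.000855072 + 0.00726863 + 0.00955386 = 0.0177436
So the posterior for Process D is 0.00955386 / 0.0177436 ≈ 0.538.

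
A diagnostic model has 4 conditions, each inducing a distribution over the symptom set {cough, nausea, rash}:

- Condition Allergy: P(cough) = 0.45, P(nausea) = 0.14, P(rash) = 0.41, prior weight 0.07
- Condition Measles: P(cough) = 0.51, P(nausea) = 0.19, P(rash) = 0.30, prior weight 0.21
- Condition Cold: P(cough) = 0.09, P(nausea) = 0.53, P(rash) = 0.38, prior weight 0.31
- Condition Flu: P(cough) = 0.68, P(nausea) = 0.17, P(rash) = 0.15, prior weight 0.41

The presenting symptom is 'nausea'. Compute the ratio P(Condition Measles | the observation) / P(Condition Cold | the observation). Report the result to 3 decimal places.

0.243

The posterior odds equal the prior odds times the likelihood ratio: (π_i/π_j)·(f_i(x)/f_j(x)).
Evaluate each component's likelihood at the observed value:
  p_Allergy = P(nausea | comp) = 0.14
  p_Measles = P(nausea | comp) = 0.19
  p_Cold = P(nausea | comp) = 0.53
  p_Flu = P(nausea | comp) = 0.17
0.0399 / 0.1643 ≈ 0.243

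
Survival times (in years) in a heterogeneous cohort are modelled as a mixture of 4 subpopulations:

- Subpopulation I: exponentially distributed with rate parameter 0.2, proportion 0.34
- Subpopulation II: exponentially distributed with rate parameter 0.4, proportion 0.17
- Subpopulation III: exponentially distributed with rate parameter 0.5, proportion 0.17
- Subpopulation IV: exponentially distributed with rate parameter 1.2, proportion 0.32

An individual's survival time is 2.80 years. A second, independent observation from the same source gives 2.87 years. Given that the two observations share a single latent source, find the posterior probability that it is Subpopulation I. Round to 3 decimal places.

P(component k | x) = P(Z=k)·f_k(x) / marginal(x), where marginal(x) = Σ_j P(Z=j)·f_j(x).
Since both observations come from the same component, the likelihood for component k is f_k(x₁)·f_k(x₂).
  p_I = [0.114242] × [0.112654] = 0.0128697
  p_II = [0.130512] × [0.126908] = 0.016563
  p_III = [0.123298] × [0.119058] = 0.0146796
  p_IV = [0.0416823] × [0.038324] = 0.00159743
Unnormalised posteriors:
  P(Z=I)·p_I = 0.34 × 0.0128697 = 0.00437571
  P(Z=II)·p_II = 0.17 × 0.016563 = 0.00281572
  P(Z=III)·p_III = 0.17 × 0.0146796 = 0.00249554
  P(Z=IV)·p_IV = 0.32 × 0.00159743 = 0.000511179
Normaliser: 0.00437571 + 0.00281572 + 0.00249554 + 0.000511179 = 0.0101981
Responsibility of Subpopulation I: 0.00437571 / 0.0101981 ≈ 0.429

0.429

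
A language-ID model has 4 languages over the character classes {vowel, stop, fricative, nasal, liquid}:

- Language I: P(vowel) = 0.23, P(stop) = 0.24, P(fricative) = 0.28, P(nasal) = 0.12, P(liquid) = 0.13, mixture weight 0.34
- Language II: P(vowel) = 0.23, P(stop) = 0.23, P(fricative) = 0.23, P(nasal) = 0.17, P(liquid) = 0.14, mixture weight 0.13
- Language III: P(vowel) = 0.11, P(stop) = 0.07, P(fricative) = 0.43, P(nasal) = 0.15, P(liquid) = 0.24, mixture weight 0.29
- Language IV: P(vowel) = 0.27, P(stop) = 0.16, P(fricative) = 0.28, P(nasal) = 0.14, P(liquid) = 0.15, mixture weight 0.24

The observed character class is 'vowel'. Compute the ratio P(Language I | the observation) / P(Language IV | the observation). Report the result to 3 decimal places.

The posterior odds equal the prior odds times the likelihood ratio: (π_i/π_j)·(f_i(x)/f_j(x)).
Categorical probabilities:
  f_I = 0.23
  f_II = 0.23
  f_III = 0.11
  f_IV = 0.27
0.0782 / 0.0648 ≈ 1.207

1.207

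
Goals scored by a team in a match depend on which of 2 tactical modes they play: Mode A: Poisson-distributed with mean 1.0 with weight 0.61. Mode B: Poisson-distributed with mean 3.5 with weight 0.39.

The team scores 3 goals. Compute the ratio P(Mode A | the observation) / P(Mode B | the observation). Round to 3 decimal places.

0.444

Posterior odds = (w_i f_i(x)) / (w_j f_j(x)); the normalising sum cancels.
Component likelihoods at x = 3 goals:
  p_A = 0.0613132
  p_B = 0.215785
Odds = (0.61/0.39) × (0.0613132/0.215785) = 1.5641 × 0.28414 ≈ 0.444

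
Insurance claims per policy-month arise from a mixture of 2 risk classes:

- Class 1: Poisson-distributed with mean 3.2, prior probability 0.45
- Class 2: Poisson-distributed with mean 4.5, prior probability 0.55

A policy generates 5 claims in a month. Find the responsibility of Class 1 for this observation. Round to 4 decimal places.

0.3531

Apply Bayes' rule: the posterior for each component is proportional to its prior times its likelihood at x.
Poisson probabilities:
  f_1 = 0.113979
  f_2 = 0.170827
Multiply by the mixture weights:
  π_1·f_1 = 0.45 × 0.113979 = 0.0512907
  π_2·f_2 = 0.55 × 0.170827 = 0.0939548
Evidence: 0.0512907 + 0.0939548 = 0.145245
P(Class 1 | data) = 0.0512907 / 0.145245 ≈ 0.3531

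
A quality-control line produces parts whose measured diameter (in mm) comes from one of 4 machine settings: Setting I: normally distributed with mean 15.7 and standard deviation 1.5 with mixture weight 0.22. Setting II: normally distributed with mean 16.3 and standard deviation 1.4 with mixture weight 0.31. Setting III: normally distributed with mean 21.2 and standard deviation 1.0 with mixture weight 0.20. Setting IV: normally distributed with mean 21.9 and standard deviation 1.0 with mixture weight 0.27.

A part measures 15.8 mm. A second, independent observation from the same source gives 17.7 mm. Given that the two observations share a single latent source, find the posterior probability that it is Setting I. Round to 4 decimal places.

0.3083

Posterior ∝ prior × likelihood, so P(k | x) ∝ w_k f_k(x); normalise over all components.
Since both observations come from the same component, the likelihood for component k is f_k(x₁)·f_k(x₂).
  f_I = [(1/(1.5·√(2π)))·exp(−(15.8−15.7)²/(2·1.5²)) = 0.265962·exp(-0.00222) = 0.265371] × [0.10934] = 0.0290157
  f_II = [(1/(1.4·√(2π)))·exp(−(15.8−16.3)²/(2·1.4²)) = 0.284959·exp(-0.06378) = 0.267353] × [0.172836] = 0.0462082
  f_III = [(1/(1.0·√(2π)))·exp(−(15.8−21.2)²/(2·1.0²)) = 0.398942·exp(-14.58000) = 1.85736e-07] × [0.000872683] = 1.62089e-10
  f_IV = [(1/(1.0·√(2π)))·exp(−(15.8−21.9)²/(2·1.0²)) = 0.398942·exp(-18.60500) = 3.31788e-09] × [5.89431e-05] = 1.95566e-13
Prior × likelihood for each component:
  w_I·f_I = 0.22 × 0.0290157 = 0.00638345
  w_II·f_II = 0.31 × 0.0462082 = 0.0143246
  w_III·f_III = 0.20 × 1.62089e-10 = 3.24178e-11
  w_IV·f_IV = 0.27 × 1.95566e-13 = 5.28029e-14
Marginal: 0.00638345 + 0.0143246 + 3.24178e-11 + 5.28029e-14 = 0.020708
Responsibility of Setting I: 0.00638345 / 0.020708 ≈ 0.3083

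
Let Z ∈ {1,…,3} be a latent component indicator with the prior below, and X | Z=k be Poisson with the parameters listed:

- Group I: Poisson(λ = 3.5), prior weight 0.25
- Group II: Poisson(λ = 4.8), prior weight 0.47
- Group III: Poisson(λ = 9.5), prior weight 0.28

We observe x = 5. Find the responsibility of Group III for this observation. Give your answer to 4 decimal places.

0.1050

By Bayes' theorem, P(k | x) = w_k f_k(x) / Σ_j w_j f_j(x).
Component likelihoods at x = 5:
  p_I = 0.132169
  p_II = 0.174748
  p_III = 0.0482658
Weight by the priors:
  w_I·p_I = 0.25 × 0.132169 = 0.0330421
  w_II·p_II = 0.47 × 0.174748 = 0.0821314
  w_III·p_III = 0.28 × 0.0482658 = 0.0135144
Sum: 0.0330421 + 0.0821314 + 0.0135144 = 0.128688
P(Group III | the observation) = 0.0135144 / 0.128688 ≈ 0.1050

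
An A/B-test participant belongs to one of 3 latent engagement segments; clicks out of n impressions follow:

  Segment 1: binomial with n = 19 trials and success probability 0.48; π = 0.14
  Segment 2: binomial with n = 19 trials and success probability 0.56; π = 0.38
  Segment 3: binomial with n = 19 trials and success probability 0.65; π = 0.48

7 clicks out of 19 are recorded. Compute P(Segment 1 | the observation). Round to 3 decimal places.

0.430

The responsibility of component k is P(Z=k) f_k(x) divided by Σ_j P(Z=j) f_j(x).
Evaluate each component's likelihood at the observed value:
  f_1 = C(19,7)·0.48^7·0.52^12 = 50388·0.00587068·0.000390877 = 0.115626
  f_2 = C(19,7)·0.56^7·0.44^12 = 50388·0.0172709·5.26541e-05 = 0.0458221
  f_3 = C(19,7)·0.65^7·0.35^12 = 50388·0.0490223·3.37922e-06 = 0.00834713
Multiply by the mixture weights:
  P(Z=1)·f_1 = 0.14 × 0.115626 = 0.0161877
  P(Z=2)·f_2 = 0.38 × 0.0458221 = 0.0174124
  P(Z=3)·f_3 = 0.48 × 0.00834713 = 0.00400662
Evidence: 0.0161877 + 0.0174124 + 0.00400662 = 0.0376067
So the posterior for Segment 1 is 0.0161877 / 0.0376067 ≈ 0.430.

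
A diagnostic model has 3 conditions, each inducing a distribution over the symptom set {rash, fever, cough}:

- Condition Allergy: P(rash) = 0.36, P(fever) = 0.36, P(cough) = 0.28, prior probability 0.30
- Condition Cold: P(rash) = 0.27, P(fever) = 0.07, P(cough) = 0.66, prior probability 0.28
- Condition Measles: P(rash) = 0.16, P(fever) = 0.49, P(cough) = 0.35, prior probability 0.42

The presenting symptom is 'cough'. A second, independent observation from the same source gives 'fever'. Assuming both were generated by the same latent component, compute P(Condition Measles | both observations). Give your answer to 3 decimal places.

0.625

By Bayes' theorem, P(k | x) = w_k f_k(x) / Σ_j w_j f_j(x).
Since both observations come from the same component, the likelihood for component k is f_k(x₁)·f_k(x₂).
  L_Allergy = [0.28] × [0.36] = 0.1008
  L_Cold = [0.66] × [0.07] = 0.0462
  L_Measles = [0.35] × [0.49] = 0.1715
Unnormalised posteriors:
  w_Allergy·L_Allergy = 0.30 × 0.1008 = 0.03024
  w_Cold·L_Cold = 0.28 × 0.0462 = 0.012936
  w_Measles·L_Measles = 0.42 × 0.1715 = 0.07203
Marginal: 0.03024 + 0.012936 + 0.07203 = 0.115206
P(Condition Measles | x₁,x₂) ≈ 0.625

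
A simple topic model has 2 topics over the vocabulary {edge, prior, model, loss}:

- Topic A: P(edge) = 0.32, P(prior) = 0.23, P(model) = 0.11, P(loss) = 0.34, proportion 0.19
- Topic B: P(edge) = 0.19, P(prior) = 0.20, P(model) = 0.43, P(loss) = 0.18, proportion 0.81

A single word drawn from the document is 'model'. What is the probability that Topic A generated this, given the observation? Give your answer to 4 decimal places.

0.0566

The responsibility of component k is P(Z=k) f_k(x) divided by Σ_j P(Z=j) f_j(x).
Categorical probabilities:
  L_A = 0.11
  L_B = 0.43
Weight by the priors:
  P(Z=A)·L_A = 0.19 × 0.11 = 0.0209
  P(Z=B)·L_B = 0.81 × 0.43 = 0.3483
Marginal: 0.0209 + 0.3483 = 0.3692
So the posterior for Topic A is 0.0209 / 0.3692 ≈ 0.0566.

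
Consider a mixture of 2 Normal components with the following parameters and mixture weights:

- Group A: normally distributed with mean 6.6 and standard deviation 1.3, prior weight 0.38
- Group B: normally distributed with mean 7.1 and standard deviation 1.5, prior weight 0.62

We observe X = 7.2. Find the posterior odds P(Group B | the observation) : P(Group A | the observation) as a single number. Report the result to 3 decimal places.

1.569

Since P(k|x) ∝ π_k f_k(x), the posterior odds are π_i f_i(x) / (π_j f_j(x)).
Evaluate each component's likelihood at the observed value:
  f_A = 0.275874
  f_B = 0.265371
Odds = (0.62/0.38) × (0.265371/0.275874) = 1.63158 × 0.961929 ≈ 1.569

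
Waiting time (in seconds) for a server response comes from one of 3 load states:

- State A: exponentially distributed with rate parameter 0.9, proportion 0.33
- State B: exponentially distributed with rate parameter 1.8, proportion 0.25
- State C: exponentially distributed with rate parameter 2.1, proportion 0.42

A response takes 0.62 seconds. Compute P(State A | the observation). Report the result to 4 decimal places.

Apply Bayes' rule: the posterior for each component is proportional to its prior times its likelihood at x.
Exponential densities:
  f_A = 0.9·e^(−0.9·0.62) = 0.9·e^(−0.5580) = 0.515117
  f_B = 1.8·e^(−1.8·0.62) = 1.8·e^(−1.1160) = 0.589658
  f_C = 2.1·e^(−2.1·0.62) = 2.1·e^(−1.3020) = 0.571173
Unnormalised posteriors:
  w_A·f_A = 0.33 × 0.515117 = 0.169989
  w_B·f_B = 0.25 × 0.589658 = 0.147414
  w_C·f_C = 0.42 × 0.571173 = 0.239893
Evidence: 0.169989 + 0.147414 + 0.239893 = 0.557296
So the posterior for State A is 0.169989 / 0.557296 ≈ 0.3050.

0.3050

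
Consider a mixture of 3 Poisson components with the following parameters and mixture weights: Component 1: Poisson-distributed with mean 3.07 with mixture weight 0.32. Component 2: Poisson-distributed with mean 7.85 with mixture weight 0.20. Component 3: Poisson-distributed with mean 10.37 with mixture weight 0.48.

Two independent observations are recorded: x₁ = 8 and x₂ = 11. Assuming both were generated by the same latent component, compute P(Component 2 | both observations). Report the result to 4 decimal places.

0.2450

Posterior ∝ prior × likelihood, so P(k | x) ∝ π_k f_k(x); normalise over all components.
Since both observations come from the same component, the likelihood for component k is f_k(x₁)·f_k(x₂).
  f_1 = [0.00908453] × [0.000265511] = 2.41204e-06
  f_2 = [0.139388] × [0.0681081] = 0.00949345
  f_3 = [0.10401] × [0.117159] = 0.0121858
Unnormalised posteriors:
  π_1·f_1 = 0.32 × 2.41204e-06 = 7.71853e-07
  π_2·f_2 = 0.20 × 0.00949345 = 0.00189869
  π_3·f_3 = 0.48 × 0.0121858 = 0.00584916
Marginal: 7.71853e-07 + 0.00189869 + 0.00584916 = 0.00774863
Responsibility of Component 2: 0.00189869 / 0.00774863 ≈ 0.2450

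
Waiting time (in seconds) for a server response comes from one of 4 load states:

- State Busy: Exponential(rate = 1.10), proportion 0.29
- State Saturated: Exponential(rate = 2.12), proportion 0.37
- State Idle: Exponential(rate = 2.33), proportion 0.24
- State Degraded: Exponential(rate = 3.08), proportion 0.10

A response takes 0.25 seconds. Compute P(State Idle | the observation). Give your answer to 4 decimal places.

P(component k | x) = P(Z=k)·f_k(x) / marginal(x), where marginal(x) = Σ_j P(Z=j)·f_j(x).
Component likelihoods at x = 0.25 seconds:
  L_Busy = 0.835529
  L_Saturated = 1.24784
  L_Idle = 1.30131
  L_Degraded = 1.42608
Weight by the priors:
  P(Z=Busy)·L_Busy = 0.29 × 0.835529 = 0.242304
  P(Z=Saturated)·L_Saturated = 0.37 × 1.24784 = 0.461702
  P(Z=Idle)·L_Idle = 0.24 × 1.30131 = 0.312313
  P(Z=Degraded)·L_Degraded = 0.10 × 1.42608 = 0.142608
Evidence: 0.242304 + 0.461702 + 0.312313 + 0.142608 = 1.15893
P(State Idle | the observation) ≈ 0.2695

0.2695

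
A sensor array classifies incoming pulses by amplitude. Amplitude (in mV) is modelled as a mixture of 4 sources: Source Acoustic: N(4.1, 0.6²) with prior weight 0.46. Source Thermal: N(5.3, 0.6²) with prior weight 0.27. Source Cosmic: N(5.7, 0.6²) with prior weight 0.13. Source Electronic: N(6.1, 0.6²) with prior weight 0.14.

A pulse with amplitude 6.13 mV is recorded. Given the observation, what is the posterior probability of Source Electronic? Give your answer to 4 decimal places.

Apply Bayes' rule: the posterior for each component is proportional to its prior times its likelihood at x.
Evaluate each component's likelihood at the observed value:
  L_Acoustic = 0.00217313
  L_Thermal = 0.255401
  L_Cosmic = 0.514315
  L_Electronic = 0.664073
Unnormalised posteriors:
  π_Acoustic·L_Acoustic = 0.46 × 0.00217313 = 0.000999641
  π_Thermal·L_Thermal = 0.27 × 0.255401 = 0.0689584
  π_Cosmic·L_Cosmic = 0.13 × 0.514315 = 0.066861
  π_Electronic·L_Electronic = 0.14 × 0.664073 = 0.0929702
Sum: 0.000999641 + 0.0689584 + 0.066861 + 0.0929702 = 0.229789
Responsibility of Source Electronic: 0.0929702 / 0.229789 ≈ 0.4046

0.4046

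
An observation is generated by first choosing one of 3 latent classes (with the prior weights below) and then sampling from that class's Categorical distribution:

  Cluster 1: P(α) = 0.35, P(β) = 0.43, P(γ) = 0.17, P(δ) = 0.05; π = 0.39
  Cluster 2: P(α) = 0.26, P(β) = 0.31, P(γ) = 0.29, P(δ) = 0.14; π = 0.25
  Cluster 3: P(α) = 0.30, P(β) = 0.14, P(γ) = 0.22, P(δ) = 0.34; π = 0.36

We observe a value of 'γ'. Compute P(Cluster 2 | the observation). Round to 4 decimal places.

0.3326

By Bayes' theorem, P(k | x) = π_k f_k(x) / Σ_j π_j f_j(x).
Component likelihoods at x = 'γ':
  f_1 = P(γ | comp) = 0.17
  f_2 = P(γ | comp) = 0.29
  f_3 = P(γ | comp) = 0.22
Weight by the priors:
  π_1·f_1 = 0.39 × 0.17 = 0.0663
  π_2·f_2 = 0.25 × 0.29 = 0.0725
  π_3·f_3 = 0.36 × 0.22 = 0.0792
Denominator: 0.0663 + 0.0725 + 0.0792 = 0.218
Responsibility of Cluster 2: 0.0725 / 0.218 ≈ 0.3326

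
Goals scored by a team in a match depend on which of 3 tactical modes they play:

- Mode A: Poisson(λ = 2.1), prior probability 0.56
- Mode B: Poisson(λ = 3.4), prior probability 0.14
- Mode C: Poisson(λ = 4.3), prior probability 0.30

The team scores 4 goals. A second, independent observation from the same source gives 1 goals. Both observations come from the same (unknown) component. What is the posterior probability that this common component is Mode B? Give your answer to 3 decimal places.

0.143

Apply Bayes' rule: the posterior for each component is proportional to its prior times its likelihood at x.
Since both observations come from the same component, the likelihood for component k is f_k(x₁)·f_k(x₂).
  p_A = [0.099231] × [0.257158] = 0.0255181
  p_B = [0.185825] × [0.113469] = 0.0210854
  p_C = [0.193284] × [0.0583448] = 0.0112771
Prior × likelihood for each component:
  π_A·p_A = 0.56 × 0.0255181 = 0.0142901
  π_B·p_B = 0.14 × 0.0210854 = 0.00295195
  π_C·p_C = 0.30 × 0.0112771 = 0.00338314
Sum: 0.0142901 + 0.00295195 + 0.00338314 = 0.0206252
Responsibility of Mode B: 0.00295195 / 0.0206252 ≈ 0.143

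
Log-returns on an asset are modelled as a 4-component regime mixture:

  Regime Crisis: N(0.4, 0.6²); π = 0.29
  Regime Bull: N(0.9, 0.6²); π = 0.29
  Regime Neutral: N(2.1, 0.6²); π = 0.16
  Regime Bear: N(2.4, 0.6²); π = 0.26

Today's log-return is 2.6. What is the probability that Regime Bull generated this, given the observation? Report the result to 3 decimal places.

Posterior ∝ prior × likelihood, so P(k | x) ∝ π_k f_k(x); normalise over all components.
Normal densities:
  L_Crisis = (1/(0.6·√(2π)))·exp(−(2.6−0.4)²/(2·0.6²)) = 0.664904·exp(-6.72222) = 0.000800451
  L_Bull = (1/(0.6·√(2π)))·exp(−(2.6−0.9)²/(2·0.6²)) = 0.664904·exp(-4.01389) = 0.0120102
  L_Neutral = (1/(0.6·√(2π)))·exp(−(2.6−2.1)²/(2·0.6²)) = 0.664904·exp(-0.34722) = 0.469853
  L_Bear = (1/(0.6·√(2π)))·exp(−(2.6−2.4)²/(2·0.6²)) = 0.664904·exp(-0.05556) = 0.628972
Weight by the priors:
  π_Crisis·L_Crisis = 0.29 × 0.000800451 = 0.000232131
  π_Bull·L_Bull = 0.29 × 0.0120102 = 0.00348295
  π_Neutral·L_Neutral = 0.16 × 0.469853 = 0.0751765
  π_Bear·L_Bear = 0.26 × 0.628972 = 0.163533
Marginal: 0.000232131 + 0.00348295 + 0.0751765 + 0.163533 = 0.242424
P(Regime Bull | the observation) ≈ 0.014

0.014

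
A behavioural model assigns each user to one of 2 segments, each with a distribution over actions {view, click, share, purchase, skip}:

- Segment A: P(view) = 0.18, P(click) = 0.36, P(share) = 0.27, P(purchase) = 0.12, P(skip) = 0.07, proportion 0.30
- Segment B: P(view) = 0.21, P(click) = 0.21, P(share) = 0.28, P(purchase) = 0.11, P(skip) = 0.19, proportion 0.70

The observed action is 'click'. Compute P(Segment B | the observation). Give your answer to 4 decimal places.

Posterior ∝ prior × likelihood, so P(k | x) ∝ w_k f_k(x); normalise over all components.
Evaluate each component's likelihood at the observed value:
  L_A = 0.36
  L_B = 0.21
Prior × likelihood for each component:
  w_A·L_A = 0.30 × 0.36 = 0.108
  w_B·L_B = 0.70 × 0.21 = 0.147
Denominator: 0.108 + 0.147 = 0.255
Responsibility of Segment B: 0.147 / 0.255 ≈ 0.5765

0.5765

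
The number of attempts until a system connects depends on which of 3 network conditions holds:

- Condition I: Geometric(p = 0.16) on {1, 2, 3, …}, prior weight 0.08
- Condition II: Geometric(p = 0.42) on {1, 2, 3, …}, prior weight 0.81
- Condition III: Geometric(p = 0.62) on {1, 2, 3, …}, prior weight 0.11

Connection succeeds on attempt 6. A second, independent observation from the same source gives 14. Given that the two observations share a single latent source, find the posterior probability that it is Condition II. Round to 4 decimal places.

By Bayes' theorem, P(k | x) = w_k f_k(x) / Σ_j w_j f_j(x).
Since both observations come from the same component, the likelihood for component k is f_k(x₁)·f_k(x₂).
  L_I = [0.0669139] × [0.0165863] = 0.00110986
  L_II = [0.027567] × [0.000353031] = 9.73201e-06
  L_III = [0.00491258] × [2.13589e-06] = 1.04927e-08
Weight by the priors:
  w_I·L_I = 0.08 × 0.00110986 = 8.87886e-05
  w_II·L_II = 0.81 × 9.73201e-06 = 7.88293e-06
  w_III·L_III = 0.11 × 1.04927e-08 = 1.1542e-09
Normaliser: 8.87886e-05 + 7.88293e-06 + 1.1542e-09 = 9.66727e-05
So the posterior for Condition II is 7.88293e-06 / 9.66727e-05 ≈ 0.0815.

0.0815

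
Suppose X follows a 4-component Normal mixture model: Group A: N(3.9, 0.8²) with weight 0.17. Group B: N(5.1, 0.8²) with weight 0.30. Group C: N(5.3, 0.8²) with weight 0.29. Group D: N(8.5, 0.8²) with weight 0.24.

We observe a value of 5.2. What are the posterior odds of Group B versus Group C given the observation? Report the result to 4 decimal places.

Since P(k|x) ∝ w_k f_k(x), the posterior odds are w_i f_i(x) / (w_j f_j(x)).
Normal densities:
  p_A = (1/(0.8·√(2π)))·exp(−(5.2−3.9)²/(2·0.8²)) = 0.498678·exp(-1.32031) = 0.133173
  p_B = (1/(0.8·√(2π)))·exp(−(5.2−5.1)²/(2·0.8²)) = 0.498678·exp(-0.00781) = 0.494797
  p_C = (1/(0.8·√(2π)))·exp(−(5.2−5.3)²/(2·0.8²)) = 0.498678·exp(-0.00781) = 0.494797
  p_D = (1/(0.8·√(2π)))·exp(−(5.2−8.5)²/(2·0.8²)) = 0.498678·exp(-8.50781) = 0.000100676
Posterior odds = (w_B·p_B) / (w_C·p_C) = (0.30·0.494797) / (0.29·0.494797) = 0.148439 / 0.143491 ≈ 1.0345

1.0345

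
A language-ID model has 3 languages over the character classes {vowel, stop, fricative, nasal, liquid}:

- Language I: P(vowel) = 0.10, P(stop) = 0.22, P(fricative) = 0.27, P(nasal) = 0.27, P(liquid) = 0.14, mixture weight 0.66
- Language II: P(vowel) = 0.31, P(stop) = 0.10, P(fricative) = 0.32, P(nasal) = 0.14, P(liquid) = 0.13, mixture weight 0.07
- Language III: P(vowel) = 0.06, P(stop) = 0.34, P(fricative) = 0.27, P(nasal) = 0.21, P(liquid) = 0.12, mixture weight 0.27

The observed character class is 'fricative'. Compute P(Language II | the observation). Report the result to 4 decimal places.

0.0819

Posterior ∝ prior × likelihood, so P(k | x) ∝ π_k f_k(x); normalise over all components.
Categorical probabilities:
  f_I = 0.27
  f_II = 0.32
  f_III = 0.27
Weight by the priors:
  π_I·f_I = 0.66 × 0.27 = 0.1782
  π_II·f_II = 0.07 × 0.32 = 0.0224
  π_III·f_III = 0.27 × 0.27 = 0.0729
Marginal: 0.1782 + 0.0224 + 0.0729 = 0.2735
Responsibility of Language II: 0.0224 / 0.2735 ≈ 0.0819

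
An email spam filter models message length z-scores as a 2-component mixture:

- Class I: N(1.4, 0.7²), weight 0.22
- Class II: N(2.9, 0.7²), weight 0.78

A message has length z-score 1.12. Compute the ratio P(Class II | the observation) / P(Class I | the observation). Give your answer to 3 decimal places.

0.151

The posterior odds equal the prior odds times the likelihood ratio: (w_i/w_j)·(f_i(x)/f_j(x)).
Evaluate each component's likelihood at the observed value:
  L_I = (1/(0.7·√(2π)))·exp(−(1.12−1.4)²/(2·0.7²)) = 0.569918·exp(-0.08000) = 0.5261
  L_II = (1/(0.7·√(2π)))·exp(−(1.12−2.9)²/(2·0.7²)) = 0.569918·exp(-3.23306) = 0.0224756
0.017531 / 0.115742 ≈ 0.151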